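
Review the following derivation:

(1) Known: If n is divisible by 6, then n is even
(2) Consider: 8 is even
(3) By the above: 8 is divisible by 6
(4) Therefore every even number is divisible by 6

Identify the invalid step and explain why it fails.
Step 3: By the above: 8 is divisible by 6

Step 3 commits the fallacy of affirming the consequent. The known fact 'divisible by 6 → even' does NOT imply 'even → divisible by 6'. That would be the converse, which is false. For example, 8 is even but 8 ÷ 6 = 1.33, which is not an integer.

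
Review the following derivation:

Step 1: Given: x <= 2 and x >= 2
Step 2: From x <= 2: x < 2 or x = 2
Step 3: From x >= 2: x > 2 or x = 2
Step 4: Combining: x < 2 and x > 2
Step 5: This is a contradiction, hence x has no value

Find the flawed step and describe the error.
Step 4: Combining: x < 2 and x > 2

Step 4 incorrectly combines the conditions. From x <= 2 and x >= 2, the intersection is x = 2. The error treats the 'or' cases as 'and' requirements. The correct conclusion is that x = 2 is the unique solution, not that no solution exists.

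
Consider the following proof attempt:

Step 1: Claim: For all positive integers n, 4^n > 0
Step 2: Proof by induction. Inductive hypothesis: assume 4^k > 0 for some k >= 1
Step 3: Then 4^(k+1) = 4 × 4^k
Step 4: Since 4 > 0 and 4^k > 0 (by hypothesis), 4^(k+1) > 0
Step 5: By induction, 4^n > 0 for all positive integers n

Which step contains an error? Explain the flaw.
Step 5: By induction, 4^n > 0 for all positive integers n

Step 5 concludes the proof by induction, but no base case was ever established. A valid induction proof requires: (1) a base case proving 4^1 > 0, and (2) an inductive step showing IF 4^k > 0 THEN 4^(k+1) > 0. Steps 2-4 correctly establish the inductive step, but without the base case the conclusion in step 5 does not follow.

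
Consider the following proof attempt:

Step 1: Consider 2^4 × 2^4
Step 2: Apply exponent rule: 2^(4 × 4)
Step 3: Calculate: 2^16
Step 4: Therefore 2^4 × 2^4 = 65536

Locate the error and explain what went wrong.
Step 2: Apply exponent rule: 2^(4 × 4)

Step 2 incorrectly states that a^b × a^c = a^(b×c). The correct rule is a^b × a^c = a^(b+c). The actual value is 2^4 × 2^4 = 2^8 = 256, not 2^16 = 65536.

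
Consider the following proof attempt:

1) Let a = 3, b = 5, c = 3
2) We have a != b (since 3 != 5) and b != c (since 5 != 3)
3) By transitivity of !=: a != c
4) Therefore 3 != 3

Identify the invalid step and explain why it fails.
Step 3: By transitivity of !=: a != c

Step 3 incorrectly applies transitivity to the '!=' relation. Transitivity states: if a R b and b R c, then a R c. However, '!=' is not transitive. Counterexample: 3 != 5 and 5 != 3, but 3 = 3 (both equal 3). Transitivity holds for relations like <, <=, =, but not for !=.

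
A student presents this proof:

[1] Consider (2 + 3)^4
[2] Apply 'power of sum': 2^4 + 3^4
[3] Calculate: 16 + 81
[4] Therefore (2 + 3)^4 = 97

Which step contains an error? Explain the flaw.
Step 2: Apply 'power of sum': 2^4 + 3^4

Step 2 incorrectly applies a non-existent rule '(a+b)^n = a^n + b^n'. This is false in general. The correct expansion uses the binomial theorem. The actual value is (2 + 3)^4 = 5^4 = 625, not 97.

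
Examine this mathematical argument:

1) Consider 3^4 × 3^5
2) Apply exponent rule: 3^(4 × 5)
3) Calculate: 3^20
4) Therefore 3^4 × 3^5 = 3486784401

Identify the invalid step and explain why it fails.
Step 2: Apply exponent rule: 3^(4 × 5)

Step 2 incorrectly states that a^b × a^c = a^(b×c). The correct rule is a^b × a^c = a^(b+c). The actual value is 3^4 × 3^5 = 3^9 = 19683, not 3^20 = 3486784401.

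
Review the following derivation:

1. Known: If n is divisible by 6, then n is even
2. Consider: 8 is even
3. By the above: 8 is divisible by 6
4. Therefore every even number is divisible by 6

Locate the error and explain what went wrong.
Step 3: By the above: 8 is divisible by 6

Step 3 commits the fallacy of affirming the consequent. The known fact 'divisible by 6 → even' does NOT imply 'even → divisible by 6'. That would be the converse, which is false. For example, 8 is even but 8 ÷ 6 = 1.33, which is not an integer.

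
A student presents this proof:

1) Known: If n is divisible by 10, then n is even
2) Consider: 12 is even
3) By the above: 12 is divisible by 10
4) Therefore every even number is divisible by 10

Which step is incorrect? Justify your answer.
Step 3: By the above: 12 is divisible by 10

Step 3 commits the fallacy of affirming the consequent. The known fact 'divisible by 10 → even' does NOT imply 'even → divisible by 10'. That would be the converse, which is false. For example, 12 is even but 12 ÷ 10 = 1.20, which is not an integer.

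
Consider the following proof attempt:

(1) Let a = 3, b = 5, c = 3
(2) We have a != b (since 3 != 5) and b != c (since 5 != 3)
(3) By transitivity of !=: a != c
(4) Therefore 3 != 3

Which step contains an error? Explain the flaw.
Step 3: By transitivity of !=: a != c

Step 3 incorrectly applies transitivity to the '!=' relation. Transitivity states: if a R b and b R c, then a R c. However, '!=' is not transitive. Counterexample: 3 != 5 and 5 != 3, but 3 = 3 (both equal 3). Transitivity holds for relations like <, <=, =, but not for !=.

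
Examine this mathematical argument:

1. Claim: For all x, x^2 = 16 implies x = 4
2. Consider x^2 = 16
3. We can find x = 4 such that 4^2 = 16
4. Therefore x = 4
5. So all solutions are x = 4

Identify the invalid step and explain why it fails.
Step 4: Therefore x = 4

Step 4 incorrectly concludes that x = 4 is the only solution. The proof shows that x = 4 is A solution (existence), but does not show it is the ONLY solution (uniqueness). In fact, x = -4 is also a solution since (-4)^2 = 16. Finding one solution doesn't prove there are no others.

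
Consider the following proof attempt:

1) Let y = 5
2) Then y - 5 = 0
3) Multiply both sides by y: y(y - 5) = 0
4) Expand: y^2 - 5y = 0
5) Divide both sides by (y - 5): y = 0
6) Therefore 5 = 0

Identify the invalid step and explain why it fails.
Step 5: Divide both sides by (y - 5): y = 0

Step 5 divides both sides by (y - 5). However, since y = 5, we have (y - 5) = 0. Division by zero is undefined, making this step invalid.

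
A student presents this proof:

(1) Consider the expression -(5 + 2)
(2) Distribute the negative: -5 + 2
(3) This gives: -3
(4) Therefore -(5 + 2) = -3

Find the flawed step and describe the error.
Step 2: Distribute the negative: -5 + 2

Step 2 incorrectly distributes the negative sign. The correct distribution is -(5 + 2) = -5 - 2 = -7. The negative must be applied to both terms, not just the first. The error treats -(5 + 2) as -5 + 2, which equals -3 instead of -7.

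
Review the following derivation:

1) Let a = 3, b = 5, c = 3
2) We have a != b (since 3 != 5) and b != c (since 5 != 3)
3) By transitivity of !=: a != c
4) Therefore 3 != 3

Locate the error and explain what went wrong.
Step 3: By transitivity of !=: a != c

Step 3 incorrectly applies transitivity to the '!=' relation. Transitivity states: if a R b and b R c, then a R c. However, '!=' is not transitive. Counterexample: 3 != 5 and 5 != 3, but 3 = 3 (both equal 3). Transitivity holds for relations like <, <=, =, but not for !=.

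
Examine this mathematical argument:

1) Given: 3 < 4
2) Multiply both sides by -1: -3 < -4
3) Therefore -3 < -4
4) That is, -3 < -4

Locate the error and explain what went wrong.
Step 2: Multiply both sides by -1: -3 < -4

Step 2 multiplies both sides by -1 but fails to reverse the inequality sign. When multiplying (or dividing) an inequality by a negative number, the direction must be reversed. Since 3 < 4, we should get -3 > -4, i.e., -3 > -4.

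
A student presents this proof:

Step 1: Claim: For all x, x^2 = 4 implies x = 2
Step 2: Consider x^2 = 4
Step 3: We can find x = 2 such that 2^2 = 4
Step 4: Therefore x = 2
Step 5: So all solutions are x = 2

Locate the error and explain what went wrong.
Step 4: Therefore x = 2

Step 4 incorrectly concludes that x = 2 is the only solution. The proof shows that x = 2 is A solution (existence), but does not show it is the ONLY solution (uniqueness). In fact, x = -2 is also a solution since (-2)^2 = 4. Finding one solution doesn't prove there are no others.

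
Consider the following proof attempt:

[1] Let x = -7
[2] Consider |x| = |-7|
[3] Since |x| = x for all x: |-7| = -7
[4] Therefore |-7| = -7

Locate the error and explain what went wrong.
Step 3: Since |x| = x for all x: |-7| = -7

Step 3 incorrectly states that |x| = x for all x. The correct definition is |x| = x when x >= 0, and |x| = -x when x < 0. Since -7 < 0, we have |-7| = -(-7) = 7, not -7.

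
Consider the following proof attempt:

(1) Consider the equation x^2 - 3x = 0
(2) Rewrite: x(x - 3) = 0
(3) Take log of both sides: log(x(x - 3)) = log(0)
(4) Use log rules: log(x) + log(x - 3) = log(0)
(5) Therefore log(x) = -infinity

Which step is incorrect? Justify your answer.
Step 3: Take log of both sides: log(x(x - 3)) = log(0)

Step 3 takes the logarithm of both sides, resulting in log(0) on the right side. The logarithm is only defined for positive numbers; log(0) is undefined (approaches negative infinity). This operation is invalid.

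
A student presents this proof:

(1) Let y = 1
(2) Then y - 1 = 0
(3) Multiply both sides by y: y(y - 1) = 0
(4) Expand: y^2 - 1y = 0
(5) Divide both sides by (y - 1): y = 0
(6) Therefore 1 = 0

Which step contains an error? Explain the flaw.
Step 5: Divide both sides by (y - 1): y = 0

Step 5 divides both sides by (y - 1). However, since y = 1, we have (y - 1) = 0. Division by zero is undefined, making this step invalid.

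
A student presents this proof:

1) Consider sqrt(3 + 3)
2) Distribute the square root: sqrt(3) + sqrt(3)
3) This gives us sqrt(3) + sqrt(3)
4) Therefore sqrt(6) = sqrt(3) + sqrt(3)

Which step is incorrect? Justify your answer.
Step 2: Distribute the square root: sqrt(3) + sqrt(3)

Step 2 incorrectly 'distributes' the square root over addition. The square root function does not distribute: sqrt(a + b) ≠ sqrt(a) + sqrt(b). In fact, sqrt(3 + 3) = sqrt(6) ≈ 2.4495, while sqrt(3) + sqrt(3) ≈ 3.4641.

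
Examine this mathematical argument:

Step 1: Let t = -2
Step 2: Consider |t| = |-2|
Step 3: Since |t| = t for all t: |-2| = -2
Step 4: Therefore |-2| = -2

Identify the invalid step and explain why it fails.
Step 3: Since |t| = t for all t: |-2| = -2

Step 3 incorrectly states that |t| = t for all t. The correct definition is |t| = t when t >= 0, and |t| = -t when t < 0. Since -2 < 0, we have |-2| = -(-2) = 2, not -2.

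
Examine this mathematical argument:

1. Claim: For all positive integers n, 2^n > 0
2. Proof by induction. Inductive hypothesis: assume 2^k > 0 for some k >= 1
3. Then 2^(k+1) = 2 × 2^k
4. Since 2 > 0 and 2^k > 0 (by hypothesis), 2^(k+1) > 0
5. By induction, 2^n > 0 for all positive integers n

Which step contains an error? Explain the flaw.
Step 5: By induction, 2^n > 0 for all positive integers n

Step 5 concludes the proof by induction, but no base case was ever established. A valid induction proof requires: (1) a base case proving 2^1 > 0, and (2) an inductive step showing IF 2^k > 0 THEN 2^(k+1) > 0. Steps 2-4 correctly establish the inductive step, but without the base case the conclusion in step 5 does not follow.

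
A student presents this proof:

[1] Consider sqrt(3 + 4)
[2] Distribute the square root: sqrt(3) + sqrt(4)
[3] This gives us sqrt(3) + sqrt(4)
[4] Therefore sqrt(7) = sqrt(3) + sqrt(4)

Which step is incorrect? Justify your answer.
Step 2: Distribute the square root: sqrt(3) + sqrt(4)

Step 2 incorrectly 'distributes' the square root over addition. The square root function does not distribute: sqrt(a + b) ≠ sqrt(a) + sqrt(b). In fact, sqrt(3 + 4) = sqrt(7) ≈ 2.6458, while sqrt(3) + sqrt(4) ≈ 3.7321.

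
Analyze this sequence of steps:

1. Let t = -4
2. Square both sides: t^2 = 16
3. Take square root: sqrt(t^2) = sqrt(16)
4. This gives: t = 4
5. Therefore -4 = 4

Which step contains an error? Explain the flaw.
Step 4: This gives: t = 4

Step 4 incorrectly states that sqrt(t^2) = t. The correct identity is sqrt(t^2) = |t|. Since t = -4 < 0, we have sqrt(t^2) = |-4| = 4, not t = -4.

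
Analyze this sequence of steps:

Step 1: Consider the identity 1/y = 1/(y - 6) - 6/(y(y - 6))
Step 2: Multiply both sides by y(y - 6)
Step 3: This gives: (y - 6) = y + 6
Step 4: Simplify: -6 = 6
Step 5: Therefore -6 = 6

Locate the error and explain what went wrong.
Step 3: This gives: (y - 6) = y + 6

Step 3 makes a sign error when clearing denominators. Multiplying -6/(y(y - 6)) by y(y - 6) gives -6, not +6. The correct result is (y - 6) = y - 6, which is trivially true, not (y - 6) = y + 6. (Step 1 is a valid identity: 1/(y - 6) - 6/(y(y - 6)) = (y - 6)/(y(y - 6)) = 1/y.)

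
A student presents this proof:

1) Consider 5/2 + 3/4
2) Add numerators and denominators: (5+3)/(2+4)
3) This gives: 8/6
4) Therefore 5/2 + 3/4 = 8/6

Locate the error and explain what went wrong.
Step 2: Add numerators and denominators: (5+3)/(2+4)

Step 2 incorrectly adds fractions by separately adding numerators and denominators. This is wrong. The correct method requires a common denominator: 5/2 + 3/4 = (5×4 + 3×2)/(2×4) = 26/8 = 13/4. The method used gives 8/6, which is different.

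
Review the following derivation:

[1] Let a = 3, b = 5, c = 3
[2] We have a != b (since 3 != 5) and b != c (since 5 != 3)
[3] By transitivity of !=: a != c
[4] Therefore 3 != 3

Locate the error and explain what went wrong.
Step 3: By transitivity of !=: a != c

Step 3 incorrectly applies transitivity to the '!=' relation. Transitivity states: if a R b and b R c, then a R c. However, '!=' is not transitive. Counterexample: 3 != 5 and 5 != 3, but 3 = 3 (both equal 3). Transitivity holds for relations like <, <=, =, but not for !=.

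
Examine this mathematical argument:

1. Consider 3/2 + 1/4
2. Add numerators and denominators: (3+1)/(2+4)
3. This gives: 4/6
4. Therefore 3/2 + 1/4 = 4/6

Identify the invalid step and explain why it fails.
Step 2: Add numerators and denominators: (3+1)/(2+4)

Step 2 incorrectly adds fractions by separately adding numerators and denominators. This is wrong. The correct method requires a common denominator: 3/2 + 1/4 = (3×4 + 1×2)/(2×4) = 14/8 = 7/4. The method used gives 4/6, which is different.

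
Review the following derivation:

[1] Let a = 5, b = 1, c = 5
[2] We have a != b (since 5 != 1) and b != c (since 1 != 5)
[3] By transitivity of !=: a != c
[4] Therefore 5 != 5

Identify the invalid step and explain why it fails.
Step 3: By transitivity of !=: a != c

Step 3 incorrectly applies transitivity to the '!=' relation. Transitivity states: if a R b and b R c, then a R c. However, '!=' is not transitive. Counterexample: 5 != 1 and 1 != 5, but 5 = 5 (both equal 5). Transitivity holds for relations like <, <=, =, but not for !=.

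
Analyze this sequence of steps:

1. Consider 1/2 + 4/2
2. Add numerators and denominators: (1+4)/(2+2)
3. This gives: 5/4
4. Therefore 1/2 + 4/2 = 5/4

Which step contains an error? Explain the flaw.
Step 2: Add numerators and denominators: (1+4)/(2+2)

Step 2 incorrectly adds fractions by separately adding numerators and denominators. This is wrong. The correct method requires a common denominator: 1/2 + 4/2 = (1×2 + 4×2)/(2×2) = 10/4 = 5/2. The method used gives 5/4, which is different.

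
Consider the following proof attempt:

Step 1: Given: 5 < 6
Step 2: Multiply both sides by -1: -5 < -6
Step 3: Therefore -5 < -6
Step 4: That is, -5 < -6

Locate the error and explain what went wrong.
Step 2: Multiply both sides by -1: -5 < -6

Step 2 multiplies both sides by -1 but fails to reverse the inequality sign. When multiplying (or dividing) an inequality by a negative number, the direction must be reversed. Since 5 < 6, we should get -5 > -6, i.e., -5 > -6.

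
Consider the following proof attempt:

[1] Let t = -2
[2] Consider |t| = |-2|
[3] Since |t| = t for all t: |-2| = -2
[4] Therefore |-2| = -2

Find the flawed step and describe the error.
Step 3: Since |t| = t for all t: |-2| = -2

Step 3 incorrectly states that |t| = t for all t. The correct definition is |t| = t when t >= 0, and |t| = -t when t < 0. Since -2 < 0, we have |-2| = -(-2) = 2, not -2.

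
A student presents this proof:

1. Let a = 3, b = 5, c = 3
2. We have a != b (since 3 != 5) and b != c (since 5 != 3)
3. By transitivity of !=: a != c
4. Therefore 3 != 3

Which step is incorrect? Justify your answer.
Step 3: By transitivity of !=: a != c

Step 3 incorrectly applies transitivity to the '!=' relation. Transitivity states: if a R b and b R c, then a R c. However, '!=' is not transitive. Counterexample: 3 != 5 and 5 != 3, but 3 = 3 (both equal 3). Transitivity holds for relations like <, <=, =, but not for !=.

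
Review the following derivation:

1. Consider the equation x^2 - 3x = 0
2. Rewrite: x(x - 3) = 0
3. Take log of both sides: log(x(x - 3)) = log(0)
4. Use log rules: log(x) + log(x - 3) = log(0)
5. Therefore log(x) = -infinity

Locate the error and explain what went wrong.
Step 3: Take log of both sides: log(x(x - 3)) = log(0)

Step 3 takes the logarithm of both sides, resulting in log(0) on the right side. The logarithm is only defined for positive numbers; log(0) is undefined (approaches negative infinity). This operation is invalid.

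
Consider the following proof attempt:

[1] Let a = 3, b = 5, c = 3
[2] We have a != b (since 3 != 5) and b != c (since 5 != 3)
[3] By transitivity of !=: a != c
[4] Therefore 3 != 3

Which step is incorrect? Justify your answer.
Step 3: By transitivity of !=: a != c

Step 3 incorrectly applies transitivity to the '!=' relation. Transitivity states: if a R b and b R c, then a R c. However, '!=' is not transitive. Counterexample: 3 != 5 and 5 != 3, but 3 = 3 (both equal 3). Transitivity holds for relations like <, <=, =, but not for !=.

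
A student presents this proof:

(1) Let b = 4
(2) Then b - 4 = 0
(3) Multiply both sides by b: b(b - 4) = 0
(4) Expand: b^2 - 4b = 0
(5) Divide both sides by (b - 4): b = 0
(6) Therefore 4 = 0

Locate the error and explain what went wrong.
Step 5: Divide both sides by (b - 4): b = 0

Step 5 divides both sides by (b - 4). However, since b = 4, we have (b - 4) = 0. Division by zero is undefined, making this step invalid.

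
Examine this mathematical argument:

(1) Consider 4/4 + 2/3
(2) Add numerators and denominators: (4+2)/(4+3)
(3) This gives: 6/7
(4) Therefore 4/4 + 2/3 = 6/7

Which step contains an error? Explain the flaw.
Step 2: Add numerators and denominators: (4+2)/(4+3)

Step 2 incorrectly adds fractions by separately adding numerators and denominators. This is wrong. The correct method requires a common denominator: 4/4 + 2/3 = (4×3 + 2×4)/(4×3) = 20/12 = 5/3. The method used gives 6/7, which is different.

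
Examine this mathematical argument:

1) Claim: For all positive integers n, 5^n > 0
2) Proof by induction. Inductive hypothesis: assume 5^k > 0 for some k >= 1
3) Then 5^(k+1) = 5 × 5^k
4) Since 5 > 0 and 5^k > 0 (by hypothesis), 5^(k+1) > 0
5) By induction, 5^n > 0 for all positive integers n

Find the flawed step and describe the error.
Step 5: By induction, 5^n > 0 for all positive integers n

Step 5 concludes the proof by induction, but no base case was ever established. A valid induction proof requires: (1) a base case proving 5^1 > 0, and (2) an inductive step showing IF 5^k > 0 THEN 5^(k+1) > 0. Steps 2-4 correctly establish the inductive step, but without the base case the conclusion in step 5 does not follow.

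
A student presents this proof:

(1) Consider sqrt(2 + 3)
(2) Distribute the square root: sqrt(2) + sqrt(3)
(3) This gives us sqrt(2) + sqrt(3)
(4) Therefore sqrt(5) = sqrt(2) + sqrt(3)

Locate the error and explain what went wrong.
Step 2: Distribute the square root: sqrt(2) + sqrt(3)

Step 2 incorrectly 'distributes' the square root over addition. The square root function does not distribute: sqrt(a + b) ≠ sqrt(a) + sqrt(b). In fact, sqrt(2 + 3) = sqrt(5) ≈ 2.2361, while sqrt(2) + sqrt(3) ≈ 3.1463.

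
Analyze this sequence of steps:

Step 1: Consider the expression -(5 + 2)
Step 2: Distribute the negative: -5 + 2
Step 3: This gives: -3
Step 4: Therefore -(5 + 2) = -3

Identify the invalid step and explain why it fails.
Step 2: Distribute the negative: -5 + 2

Step 2 incorrectly distributes the negative sign. The correct distribution is -(5 + 2) = -5 - 2 = -7. The negative must be applied to both terms, not just the first. The error treats -(5 + 2) as -5 + 2, which equals -3 instead of -7.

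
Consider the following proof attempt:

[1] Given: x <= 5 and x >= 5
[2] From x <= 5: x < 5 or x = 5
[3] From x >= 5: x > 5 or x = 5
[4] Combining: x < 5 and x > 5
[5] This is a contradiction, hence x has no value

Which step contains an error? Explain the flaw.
Step 4: Combining: x < 5 and x > 5

Step 4 incorrectly combines the conditions. From x <= 5 and x >= 5, the intersection is x = 5. The error treats the 'or' cases as 'and' requirements. The correct conclusion is that x = 5 is the unique solution, not that no solution exists.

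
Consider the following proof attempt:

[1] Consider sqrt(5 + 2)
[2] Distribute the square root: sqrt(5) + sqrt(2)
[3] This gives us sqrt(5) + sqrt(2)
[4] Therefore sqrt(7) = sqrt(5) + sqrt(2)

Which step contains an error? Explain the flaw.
Step 2: Distribute the square root: sqrt(5) + sqrt(2)

Step 2 incorrectly 'distributes' the square root over addition. The square root function does not distribute: sqrt(a + b) ≠ sqrt(a) + sqrt(b). In fact, sqrt(5 + 2) = sqrt(7) ≈ 2.6458, while sqrt(5) + sqrt(2) ≈ 3.6503.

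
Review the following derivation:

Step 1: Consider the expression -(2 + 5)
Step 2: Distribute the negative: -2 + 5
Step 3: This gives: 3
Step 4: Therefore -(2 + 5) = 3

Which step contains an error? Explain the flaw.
Step 2: Distribute the negative: -2 + 5

Step 2 incorrectly distributes the negative sign. The correct distribution is -(2 + 5) = -2 - 5 = -7. The negative must be applied to both terms, not just the first. The error treats -(2 + 5) as -2 + 5, which equals 3 instead of -7.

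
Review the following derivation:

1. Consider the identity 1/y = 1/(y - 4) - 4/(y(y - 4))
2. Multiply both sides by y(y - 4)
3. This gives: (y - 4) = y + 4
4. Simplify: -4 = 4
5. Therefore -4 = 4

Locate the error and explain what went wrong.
Step 3: This gives: (y - 4) = y + 4

Step 3 makes a sign error when clearing denominators. Multiplying -4/(y(y - 4)) by y(y - 4) gives -4, not +4. The correct result is (y - 4) = y - 4, which is trivially true, not (y - 4) = y + 4. (Step 1 is a valid identity: 1/(y - 4) - 4/(y(y - 4)) = (y - 4)/(y(y - 4)) = 1/y.)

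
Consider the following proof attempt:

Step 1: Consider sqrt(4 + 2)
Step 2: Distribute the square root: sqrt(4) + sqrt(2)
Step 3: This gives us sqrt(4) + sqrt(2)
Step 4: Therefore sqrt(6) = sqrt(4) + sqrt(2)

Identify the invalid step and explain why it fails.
Step 2: Distribute the square root: sqrt(4) + sqrt(2)

Step 2 incorrectly 'distributes' the square root over addition. The square root function does not distribute: sqrt(a + b) ≠ sqrt(a) + sqrt(b). In fact, sqrt(4 + 2) = sqrt(6) ≈ 2.4495, while sqrt(4) + sqrt(2) ≈ 3.4142.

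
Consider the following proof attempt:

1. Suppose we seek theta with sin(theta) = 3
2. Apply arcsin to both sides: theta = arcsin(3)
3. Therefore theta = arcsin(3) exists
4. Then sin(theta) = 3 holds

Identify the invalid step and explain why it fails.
Step 2: Apply arcsin to both sides: theta = arcsin(3)

Step 2 applies arcsin to 3. However, arcsin(x) is only defined for x in [-1, 1] because sin(theta) can only produce values in that range. Since |3| > 1, arcsin(3) is undefined. There is no angle whose sine equals 3.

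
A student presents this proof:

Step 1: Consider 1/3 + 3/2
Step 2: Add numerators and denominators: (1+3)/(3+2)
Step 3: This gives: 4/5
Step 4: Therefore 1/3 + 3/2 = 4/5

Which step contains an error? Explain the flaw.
Step 2: Add numerators and denominators: (1+3)/(3+2)

Step 2 incorrectly adds fractions by separately adding numerators and denominators. This is wrong. The correct method requires a common denominator: 1/3 + 3/2 = (1×2 + 3×3)/(3×2) = 11/6 = 11/6. The method used gives 4/5, which is different.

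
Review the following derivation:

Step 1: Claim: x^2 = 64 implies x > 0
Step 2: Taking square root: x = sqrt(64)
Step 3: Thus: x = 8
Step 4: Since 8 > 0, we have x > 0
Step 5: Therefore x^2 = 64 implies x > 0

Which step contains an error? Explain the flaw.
Step 2: Taking square root: x = sqrt(64)

Step 2 takes the square root and assumes the positive root only. The equation x^2 = 64 actually has two solutions: x = 8 and x = -8. The proof silently assumes x > 0 without justification, then uses this assumption to conclude x > 0, which is circular. The counterexample x = -8 shows the claim is false.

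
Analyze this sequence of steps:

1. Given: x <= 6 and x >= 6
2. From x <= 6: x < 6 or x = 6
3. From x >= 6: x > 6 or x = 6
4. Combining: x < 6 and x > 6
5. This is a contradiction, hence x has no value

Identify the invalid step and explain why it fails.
Step 4: Combining: x < 6 and x > 6

Step 4 incorrectly combines the conditions. From x <= 6 and x >= 6, the intersection is x = 6. The error treats the 'or' cases as 'and' requirements. The correct conclusion is that x = 6 is the unique solution, not that no solution exists.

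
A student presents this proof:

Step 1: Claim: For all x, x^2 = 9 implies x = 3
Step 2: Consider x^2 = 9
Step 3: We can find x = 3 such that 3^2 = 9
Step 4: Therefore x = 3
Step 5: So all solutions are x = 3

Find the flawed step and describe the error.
Step 4: Therefore x = 3

Step 4 incorrectly concludes that x = 3 is the only solution. The proof shows that x = 3 is A solution (existence), but does not show it is the ONLY solution (uniqueness). In fact, x = -3 is also a solution since (-3)^2 = 9. Finding one solution doesn't prove there are no others.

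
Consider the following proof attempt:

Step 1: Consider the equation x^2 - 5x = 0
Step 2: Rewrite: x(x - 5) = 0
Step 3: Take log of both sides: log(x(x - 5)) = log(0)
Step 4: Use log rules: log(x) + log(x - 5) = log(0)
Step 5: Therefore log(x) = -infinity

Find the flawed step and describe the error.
Step 3: Take log of both sides: log(x(x - 5)) = log(0)

Step 3 takes the logarithm of both sides, resulting in log(0) on the right side. The logarithm is only defined for positive numbers; log(0) is undefined (approaches negative infinity). This operation is invalid.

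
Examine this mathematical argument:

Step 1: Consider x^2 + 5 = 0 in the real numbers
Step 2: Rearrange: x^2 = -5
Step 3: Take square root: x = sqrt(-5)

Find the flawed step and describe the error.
Step 3: Take square root: x = sqrt(-5)

Step 3 takes the square root of -5, which is negative. In the real number system, the square root of a negative number is undefined. The equation x^2 + 5 = 0 has no real solutions. Square roots of negative numbers only exist in the complex numbers.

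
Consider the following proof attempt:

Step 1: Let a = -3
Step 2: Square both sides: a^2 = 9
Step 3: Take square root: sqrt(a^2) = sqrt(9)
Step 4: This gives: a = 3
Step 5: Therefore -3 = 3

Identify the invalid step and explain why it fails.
Step 4: This gives: a = 3

Step 4 incorrectly states that sqrt(a^2) = a. The correct identity is sqrt(a^2) = |a|. Since a = -3 < 0, we have sqrt(a^2) = |-3| = 3, not a = -3.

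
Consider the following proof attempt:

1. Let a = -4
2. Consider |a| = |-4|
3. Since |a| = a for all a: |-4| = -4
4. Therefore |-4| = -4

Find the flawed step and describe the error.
Step 3: Since |a| = a for all a: |-4| = -4

Step 3 incorrectly states that |a| = a for all a. The correct definition is |a| = a when a >= 0, and |a| = -a when a < 0. Since -4 < 0, we have |-4| = -(-4) = 4, not -4.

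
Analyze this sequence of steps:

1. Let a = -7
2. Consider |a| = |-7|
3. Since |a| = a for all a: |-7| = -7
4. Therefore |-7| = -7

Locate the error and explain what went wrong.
Step 3: Since |a| = a for all a: |-7| = -7

Step 3 incorrectly states that |a| = a for all a. The correct definition is |a| = a when a >= 0, and |a| = -a when a < 0. Since -7 < 0, we have |-7| = -(-7) = 7, not -7.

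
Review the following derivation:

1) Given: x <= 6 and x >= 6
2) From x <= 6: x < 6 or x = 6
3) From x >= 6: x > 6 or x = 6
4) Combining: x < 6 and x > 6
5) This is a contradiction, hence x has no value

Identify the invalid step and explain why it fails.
Step 4: Combining: x < 6 and x > 6

Step 4 incorrectly combines the conditions. From x <= 6 and x >= 6, the intersection is x = 6. The error treats the 'or' cases as 'and' requirements. The correct conclusion is that x = 6 is the unique solution, not that no solution exists.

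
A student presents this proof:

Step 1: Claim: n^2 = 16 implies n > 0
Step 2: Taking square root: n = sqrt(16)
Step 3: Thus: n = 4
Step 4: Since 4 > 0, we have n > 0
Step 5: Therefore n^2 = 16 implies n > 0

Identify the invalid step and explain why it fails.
Step 2: Taking square root: n = sqrt(16)

Step 2 takes the square root and assumes the positive root only. The equation n^2 = 16 actually has two solutions: n = 4 and n = -4. The proof silently assumes n > 0 without justification, then uses this assumption to conclude n > 0, which is circular. The counterexample n = -4 shows the claim is false.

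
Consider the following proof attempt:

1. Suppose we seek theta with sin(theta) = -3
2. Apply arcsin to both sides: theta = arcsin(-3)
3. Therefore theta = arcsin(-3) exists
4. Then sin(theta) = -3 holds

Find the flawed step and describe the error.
Step 2: Apply arcsin to both sides: theta = arcsin(-3)

Step 2 applies arcsin to -3. However, arcsin(x) is only defined for x in [-1, 1] because sin(theta) can only produce values in that range. Since |-3| > 1, arcsin(-3) is undefined. There is no angle whose sine equals -3.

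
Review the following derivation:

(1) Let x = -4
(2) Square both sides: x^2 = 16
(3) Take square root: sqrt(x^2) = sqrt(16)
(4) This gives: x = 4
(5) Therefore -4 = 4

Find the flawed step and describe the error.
Step 4: This gives: x = 4

Step 4 incorrectly states that sqrt(x^2) = x. The correct identity is sqrt(x^2) = |x|. Since x = -4 < 0, we have sqrt(x^2) = |-4| = 4, not x = -4.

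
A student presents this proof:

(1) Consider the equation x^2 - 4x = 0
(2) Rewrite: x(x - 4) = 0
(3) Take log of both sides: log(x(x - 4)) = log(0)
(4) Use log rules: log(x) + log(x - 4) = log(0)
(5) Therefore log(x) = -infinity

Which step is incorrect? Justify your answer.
Step 3: Take log of both sides: log(x(x - 4)) = log(0)

Step 3 takes the logarithm of both sides, resulting in log(0) on the right side. The logarithm is only defined for positive numbers; log(0) is undefined (approaches negative infinity). This operation is invalid.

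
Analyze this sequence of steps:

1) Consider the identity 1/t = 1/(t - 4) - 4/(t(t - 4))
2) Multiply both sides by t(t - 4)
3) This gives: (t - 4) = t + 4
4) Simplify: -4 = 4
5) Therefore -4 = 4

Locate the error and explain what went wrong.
Step 3: This gives: (t - 4) = t + 4

Step 3 makes a sign error when clearing denominators. Multiplying -4/(t(t - 4)) by t(t - 4) gives -4, not +4. The correct result is (t - 4) = t - 4, which is trivially true, not (t - 4) = t + 4. (Step 1 is a valid identity: 1/(t - 4) - 4/(t(t - 4)) = (t - 4)/(t(t - 4)) = 1/t.)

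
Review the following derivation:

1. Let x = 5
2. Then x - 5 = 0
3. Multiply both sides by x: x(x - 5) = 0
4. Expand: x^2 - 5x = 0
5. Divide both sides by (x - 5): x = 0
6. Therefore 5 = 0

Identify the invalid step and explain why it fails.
Step 5: Divide both sides by (x - 5): x = 0

Step 5 divides both sides by (x - 5). However, since x = 5, we have (x - 5) = 0. Division by zero is undefined, making this step invalid.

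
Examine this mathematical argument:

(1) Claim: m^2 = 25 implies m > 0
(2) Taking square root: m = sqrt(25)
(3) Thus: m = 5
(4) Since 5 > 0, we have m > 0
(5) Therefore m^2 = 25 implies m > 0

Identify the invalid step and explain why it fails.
Step 2: Taking square root: m = sqrt(25)

Step 2 takes the square root and assumes the positive root only. The equation m^2 = 25 actually has two solutions: m = 5 and m = -5. The proof silently assumes m > 0 without justification, then uses this assumption to conclude m > 0, which is circular. The counterexample m = -5 shows the claim is false.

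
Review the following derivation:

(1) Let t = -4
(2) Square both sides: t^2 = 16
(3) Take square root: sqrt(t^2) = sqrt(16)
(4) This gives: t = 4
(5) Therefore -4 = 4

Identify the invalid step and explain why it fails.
Step 4: This gives: t = 4

Step 4 incorrectly states that sqrt(t^2) = t. The correct identity is sqrt(t^2) = |t|. Since t = -4 < 0, we have sqrt(t^2) = |-4| = 4, not t = -4.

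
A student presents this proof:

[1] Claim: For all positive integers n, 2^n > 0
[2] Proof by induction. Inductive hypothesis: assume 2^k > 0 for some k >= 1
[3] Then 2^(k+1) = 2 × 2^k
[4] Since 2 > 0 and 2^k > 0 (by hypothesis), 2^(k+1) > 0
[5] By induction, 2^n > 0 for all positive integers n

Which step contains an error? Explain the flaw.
Step 5: By induction, 2^n > 0 for all positive integers n

Step 5 concludes the proof by induction, but no base case was ever established. A valid induction proof requires: (1) a base case proving 2^1 > 0, and (2) an inductive step showing IF 2^k > 0 THEN 2^(k+1) > 0. Steps 2-4 correctly establish the inductive step, but without the base case the conclusion in step 5 does not follow.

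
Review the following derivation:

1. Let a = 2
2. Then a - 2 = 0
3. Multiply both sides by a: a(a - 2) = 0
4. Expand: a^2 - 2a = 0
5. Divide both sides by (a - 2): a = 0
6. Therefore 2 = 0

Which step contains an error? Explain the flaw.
Step 5: Divide both sides by (a - 2): a = 0

Step 5 divides both sides by (a - 2). However, since a = 2, we have (a - 2) = 0. Division by zero is undefined, making this step invalid.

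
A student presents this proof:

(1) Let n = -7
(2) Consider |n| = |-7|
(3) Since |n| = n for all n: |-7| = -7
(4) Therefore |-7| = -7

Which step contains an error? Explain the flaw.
Step 3: Since |n| = n for all n: |-7| = -7

Step 3 incorrectly states that |n| = n for all n. The correct definition is |n| = n when n >= 0, and |n| = -n when n < 0. Since -7 < 0, we have |-7| = -(-7) = 7, not -7.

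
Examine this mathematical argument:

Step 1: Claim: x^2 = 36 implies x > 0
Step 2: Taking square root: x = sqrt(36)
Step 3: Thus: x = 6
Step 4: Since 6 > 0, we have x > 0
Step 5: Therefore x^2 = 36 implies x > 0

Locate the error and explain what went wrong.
Step 2: Taking square root: x = sqrt(36)

Step 2 takes the square root and assumes the positive root only. The equation x^2 = 36 actually has two solutions: x = 6 and x = -6. The proof silently assumes x > 0 without justification, then uses this assumption to conclude x > 0, which is circular. The counterexample x = -6 shows the claim is false.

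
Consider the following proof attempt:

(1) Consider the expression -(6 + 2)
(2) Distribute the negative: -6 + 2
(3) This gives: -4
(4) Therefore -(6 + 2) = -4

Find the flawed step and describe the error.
Step 2: Distribute the negative: -6 + 2

Step 2 incorrectly distributes the negative sign. The correct distribution is -(6 + 2) = -6 - 2 = -8. The negative must be applied to both terms, not just the first. The error treats -(6 + 2) as -6 + 2, which equals -4 instead of -8.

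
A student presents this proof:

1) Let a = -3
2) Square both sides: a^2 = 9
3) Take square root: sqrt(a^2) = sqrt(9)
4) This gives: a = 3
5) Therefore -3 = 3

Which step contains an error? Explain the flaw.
Step 4: This gives: a = 3

Step 4 incorrectly states that sqrt(a^2) = a. The correct identity is sqrt(a^2) = |a|. Since a = -3 < 0, we have sqrt(a^2) = |-3| = 3, not a = -3.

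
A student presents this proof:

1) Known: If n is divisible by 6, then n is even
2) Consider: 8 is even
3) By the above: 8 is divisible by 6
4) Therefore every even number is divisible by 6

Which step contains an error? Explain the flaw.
Step 3: By the above: 8 is divisible by 6

Step 3 commits the fallacy of affirming the consequent. The known fact 'divisible by 6 → even' does NOT imply 'even → divisible by 6'. That would be the converse, which is false. For example, 8 is even but 8 ÷ 6 = 1.33, which is not an integer.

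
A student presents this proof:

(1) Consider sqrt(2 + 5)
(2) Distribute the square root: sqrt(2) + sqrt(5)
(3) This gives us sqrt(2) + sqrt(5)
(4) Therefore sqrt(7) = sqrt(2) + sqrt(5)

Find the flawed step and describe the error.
Step 2: Distribute the square root: sqrt(2) + sqrt(5)

Step 2 incorrectly 'distributes' the square root over addition. The square root function does not distribute: sqrt(a + b) ≠ sqrt(a) + sqrt(b). In fact, sqrt(2 + 5) = sqrt(7) ≈ 2.6458, while sqrt(2) + sqrt(5) ≈ 3.6503.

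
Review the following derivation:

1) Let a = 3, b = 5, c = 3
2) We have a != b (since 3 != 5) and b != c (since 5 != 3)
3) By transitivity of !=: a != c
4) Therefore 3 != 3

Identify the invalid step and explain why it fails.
Step 3: By transitivity of !=: a != c

Step 3 incorrectly applies transitivity to the '!=' relation. Transitivity states: if a R b and b R c, then a R c. However, '!=' is not transitive. Counterexample: 3 != 5 and 5 != 3, but 3 = 3 (both equal 3). Transitivity holds for relations like <, <=, =, but not for !=.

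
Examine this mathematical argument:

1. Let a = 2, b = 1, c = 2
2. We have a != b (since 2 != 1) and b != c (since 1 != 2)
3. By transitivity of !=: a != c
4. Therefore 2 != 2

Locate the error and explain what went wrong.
Step 3: By transitivity of !=: a != c

Step 3 incorrectly applies transitivity to the '!=' relation. Transitivity states: if a R b and b R c, then a R c. However, '!=' is not transitive. Counterexample: 2 != 1 and 1 != 2, but 2 = 2 (both equal 2). Transitivity holds for relations like <, <=, =, but not for !=.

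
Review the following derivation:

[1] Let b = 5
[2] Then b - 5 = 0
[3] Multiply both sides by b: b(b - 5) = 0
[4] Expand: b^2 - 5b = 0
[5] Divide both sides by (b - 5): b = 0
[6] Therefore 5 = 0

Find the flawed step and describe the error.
Step 5: Divide both sides by (b - 5): b = 0

Step 5 divides both sides by (b - 5). However, since b = 5, we have (b - 5) = 0. Division by zero is undefined, making this step invalid.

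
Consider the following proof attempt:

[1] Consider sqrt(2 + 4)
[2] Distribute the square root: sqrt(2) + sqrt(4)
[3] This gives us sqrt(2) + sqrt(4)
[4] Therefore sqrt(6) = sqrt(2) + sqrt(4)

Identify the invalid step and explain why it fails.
Step 2: Distribute the square root: sqrt(2) + sqrt(4)

Step 2 incorrectly 'distributes' the square root over addition. The square root function does not distribute: sqrt(a + b) ≠ sqrt(a) + sqrt(b). In fact, sqrt(2 + 4) = sqrt(6) ≈ 2.4495, while sqrt(2) + sqrt(4) ≈ 3.4142.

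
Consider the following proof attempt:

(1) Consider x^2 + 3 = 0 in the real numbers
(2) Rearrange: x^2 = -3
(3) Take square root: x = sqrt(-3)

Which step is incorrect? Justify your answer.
Step 3: Take square root: x = sqrt(-3)

Step 3 takes the square root of -3, which is negative. In the real number system, the square root of a negative number is undefined. The equation x^2 + 3 = 0 has no real solutions. Square roots of negative numbers only exist in the complex numbers.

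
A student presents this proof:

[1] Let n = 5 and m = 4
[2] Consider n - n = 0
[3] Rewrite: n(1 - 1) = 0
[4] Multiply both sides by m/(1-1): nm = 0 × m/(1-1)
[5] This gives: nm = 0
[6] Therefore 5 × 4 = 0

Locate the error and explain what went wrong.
Step 4: Multiply both sides by m/(1-1): nm = 0 × m/(1-1)

Step 4 multiplies both sides by m/(1-1). However, 1-1 = 0, so this is multiplication by m/0, which is undefined. We cannot multiply by an undefined expression.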